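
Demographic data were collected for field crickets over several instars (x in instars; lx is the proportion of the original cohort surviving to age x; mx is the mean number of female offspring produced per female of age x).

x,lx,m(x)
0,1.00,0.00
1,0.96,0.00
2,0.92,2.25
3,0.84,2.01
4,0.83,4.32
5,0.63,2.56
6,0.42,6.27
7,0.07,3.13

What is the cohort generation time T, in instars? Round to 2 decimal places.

4.14

lx·mx: 0, 0, 2.07, 1.6884, 3.5856, 1.6128, 2.6334, 0.2191 → R0 = 11.8093
x·lx·mx: 0, 0, 4.14, 5.0652, 14.3424, 8.064, 15.8004, 1.5337 → Σ = 48.9457
T = 48.9457 / 11.8093 = 4.144674… → 4.14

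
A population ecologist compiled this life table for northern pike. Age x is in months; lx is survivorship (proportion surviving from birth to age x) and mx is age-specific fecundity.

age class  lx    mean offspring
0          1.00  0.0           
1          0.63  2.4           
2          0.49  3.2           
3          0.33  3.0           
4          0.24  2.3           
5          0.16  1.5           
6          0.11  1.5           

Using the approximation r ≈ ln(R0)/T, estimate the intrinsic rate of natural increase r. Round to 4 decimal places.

R0 = Σ lx·mx = 0 + 1.512 + 1.568 + 0.99 + 0.552 + 0.24 + 0.165 = 5.027
Σ x·lx·mx = 12.016; T = 12.016/5.027 = 2.39029…
r ≈ ln(R0)/T = ln(5.027)/2.39029… = 0.675576… → 0.6756

0.6756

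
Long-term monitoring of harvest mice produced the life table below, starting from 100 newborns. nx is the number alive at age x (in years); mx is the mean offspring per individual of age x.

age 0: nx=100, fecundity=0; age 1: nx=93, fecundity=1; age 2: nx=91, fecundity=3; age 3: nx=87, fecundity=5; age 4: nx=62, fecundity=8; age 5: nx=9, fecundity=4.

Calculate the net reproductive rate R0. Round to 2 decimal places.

13.33

lx = nx/n0 = nx/100: 1, 0.93, 0.91, 0.87, 0.62, 0.09
lx·mx by age: 0, 0.93, 2.73, 4.35, 4.96, 0.36
R0 = Σ lx·mx = 13.33 → 13.33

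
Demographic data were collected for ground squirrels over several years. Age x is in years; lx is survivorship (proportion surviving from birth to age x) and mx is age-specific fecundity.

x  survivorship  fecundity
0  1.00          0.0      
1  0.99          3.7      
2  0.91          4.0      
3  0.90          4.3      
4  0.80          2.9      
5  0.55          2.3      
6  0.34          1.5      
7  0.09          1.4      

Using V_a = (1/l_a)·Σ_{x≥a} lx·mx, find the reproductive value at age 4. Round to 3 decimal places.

lx·mx for x ≥ 4: 2.32, 1.265, 0.51, 0.126 → sum = 4.221
V_4 = 4.221 / l_4 = 4.221 / 0.8 = 5.27625 → 5.276

5.276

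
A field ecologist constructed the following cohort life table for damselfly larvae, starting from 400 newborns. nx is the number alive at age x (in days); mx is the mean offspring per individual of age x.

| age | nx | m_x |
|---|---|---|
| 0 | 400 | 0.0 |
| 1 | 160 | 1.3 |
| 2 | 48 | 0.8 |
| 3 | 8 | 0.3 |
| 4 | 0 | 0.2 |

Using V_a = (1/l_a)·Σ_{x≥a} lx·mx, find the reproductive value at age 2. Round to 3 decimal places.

0.850

lx = nx/n0 = nx/400: 1, 0.4, 0.12, 0.02, 0
lx·mx for x ≥ 2: 0.096, 0.006, 0 → sum = 0.102
V_2 = 0.102 / l_2 = 0.102 / 0.12 = 0.85 → 0.850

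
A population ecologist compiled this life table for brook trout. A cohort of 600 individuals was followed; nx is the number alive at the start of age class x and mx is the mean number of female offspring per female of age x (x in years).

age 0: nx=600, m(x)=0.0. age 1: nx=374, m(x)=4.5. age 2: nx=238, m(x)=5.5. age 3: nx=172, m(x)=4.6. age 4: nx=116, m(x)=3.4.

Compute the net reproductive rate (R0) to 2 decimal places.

lx = nx/n0 = nx/600: 1, 0.62333…, 0.39667…, 0.28667…, 0.19333…
lx·mx by age: 0, 2.805…, 2.181667…, 1.318667…, 0.657333…
R0 = Σ lx·mx = 6.962667… → 6.96

6.96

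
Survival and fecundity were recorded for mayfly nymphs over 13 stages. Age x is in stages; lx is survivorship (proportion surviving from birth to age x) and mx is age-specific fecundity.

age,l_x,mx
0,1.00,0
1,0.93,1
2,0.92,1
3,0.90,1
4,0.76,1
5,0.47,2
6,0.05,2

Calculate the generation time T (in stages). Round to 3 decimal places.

lx·mx: 0, 0.93, 0.92, 0.9, 0.76, 0.94, 0.1 → R0 = 4.55
x·lx·mx: 0, 0.93, 1.84, 2.7, 3.04, 4.7, 0.6 → Σ = 13.81
T = 13.81 / 4.55 = 3.035165… → 3.035

3.035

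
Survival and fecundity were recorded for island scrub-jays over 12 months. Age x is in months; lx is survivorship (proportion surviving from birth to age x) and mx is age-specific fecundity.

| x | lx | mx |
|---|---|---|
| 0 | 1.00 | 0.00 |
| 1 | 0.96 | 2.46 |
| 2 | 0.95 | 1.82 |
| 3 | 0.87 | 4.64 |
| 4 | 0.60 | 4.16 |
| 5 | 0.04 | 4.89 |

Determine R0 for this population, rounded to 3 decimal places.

10.819

lx·mx by age: 0, 2.3616, 1.729, 4.0368, 2.496, 0.1956
R0 = Σ lx·mx = 10.819 → 10.819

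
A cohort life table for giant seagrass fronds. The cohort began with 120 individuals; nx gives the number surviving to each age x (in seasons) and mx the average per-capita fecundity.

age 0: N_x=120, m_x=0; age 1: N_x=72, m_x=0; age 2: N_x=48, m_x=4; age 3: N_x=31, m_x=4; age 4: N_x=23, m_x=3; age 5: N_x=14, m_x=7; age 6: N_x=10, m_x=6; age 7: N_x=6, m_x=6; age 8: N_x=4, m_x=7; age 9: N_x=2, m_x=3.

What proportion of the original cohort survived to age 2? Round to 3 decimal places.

0.400

l_2 = n_2/n_0 = 48/120 = 0.4 → 0.400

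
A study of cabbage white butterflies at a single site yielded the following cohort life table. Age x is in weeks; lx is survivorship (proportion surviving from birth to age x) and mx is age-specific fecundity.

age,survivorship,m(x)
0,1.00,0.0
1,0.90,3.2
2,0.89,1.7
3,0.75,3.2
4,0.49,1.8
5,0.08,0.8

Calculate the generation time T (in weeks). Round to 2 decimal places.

2.19

lx·mx: 0, 2.88, 1.513, 2.4, 0.882, 0.064 → R0 = 7.739
x·lx·mx: 0, 2.88, 3.026, 7.2, 3.528, 0.32 → Σ = 16.954
T = 16.954 / 7.739 = 2.190722… → 2.19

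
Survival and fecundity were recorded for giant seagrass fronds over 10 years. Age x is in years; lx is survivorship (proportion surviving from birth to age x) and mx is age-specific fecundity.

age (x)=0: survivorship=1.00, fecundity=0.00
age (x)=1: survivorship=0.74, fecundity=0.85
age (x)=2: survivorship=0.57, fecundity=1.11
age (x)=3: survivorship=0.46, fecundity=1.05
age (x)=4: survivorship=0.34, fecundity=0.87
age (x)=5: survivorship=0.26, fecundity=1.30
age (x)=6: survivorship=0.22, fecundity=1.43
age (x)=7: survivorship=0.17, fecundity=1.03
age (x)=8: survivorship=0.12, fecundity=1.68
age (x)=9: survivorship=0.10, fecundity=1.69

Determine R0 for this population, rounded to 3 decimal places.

lx·mx by age: 0, 0.629, 0.6327, 0.483, 0.2958, 0.338, 0.3146, 0.1751, 0.2016, 0.169
R0 = Σ lx·mx = 3.2388 → 3.239

3.239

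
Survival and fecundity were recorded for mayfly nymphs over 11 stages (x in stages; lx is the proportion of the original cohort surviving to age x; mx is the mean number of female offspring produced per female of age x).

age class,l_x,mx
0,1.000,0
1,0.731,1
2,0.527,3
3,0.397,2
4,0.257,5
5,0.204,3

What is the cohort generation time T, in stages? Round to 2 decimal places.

lx·mx: 0, 0.731, 1.581, 0.794, 1.285, 0.612 → R0 = 5.003
x·lx·mx: 0, 0.731, 3.162, 2.382, 5.14, 3.06 → Σ = 14.475
T = 14.475 / 5.003 = 2.893264… → 2.89

2.89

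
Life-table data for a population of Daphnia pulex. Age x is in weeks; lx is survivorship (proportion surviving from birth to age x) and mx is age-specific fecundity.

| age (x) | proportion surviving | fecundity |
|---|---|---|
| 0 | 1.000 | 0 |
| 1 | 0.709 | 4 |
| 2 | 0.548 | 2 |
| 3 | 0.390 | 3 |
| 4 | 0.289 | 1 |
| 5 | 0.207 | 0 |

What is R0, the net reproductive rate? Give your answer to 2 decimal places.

5.39

lx·mx by age: 0, 2.836, 1.096, 1.17, 0.289, 0
R0 = Σ lx·mx = 5.391 → 5.39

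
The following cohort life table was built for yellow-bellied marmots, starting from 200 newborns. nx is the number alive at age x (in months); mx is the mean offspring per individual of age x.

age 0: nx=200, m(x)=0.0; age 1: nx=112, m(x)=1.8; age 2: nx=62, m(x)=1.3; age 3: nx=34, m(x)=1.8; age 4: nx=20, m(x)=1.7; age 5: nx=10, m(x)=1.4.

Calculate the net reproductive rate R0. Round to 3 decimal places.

1.957

lx = nx/n0 = nx/200: 1, 0.56, 0.31, 0.17, 0.1, 0.05
lx·mx by age: 0, 1.008, 0.403, 0.306, 0.17, 0.07
R0 = Σ lx·mx = 1.957 → 1.957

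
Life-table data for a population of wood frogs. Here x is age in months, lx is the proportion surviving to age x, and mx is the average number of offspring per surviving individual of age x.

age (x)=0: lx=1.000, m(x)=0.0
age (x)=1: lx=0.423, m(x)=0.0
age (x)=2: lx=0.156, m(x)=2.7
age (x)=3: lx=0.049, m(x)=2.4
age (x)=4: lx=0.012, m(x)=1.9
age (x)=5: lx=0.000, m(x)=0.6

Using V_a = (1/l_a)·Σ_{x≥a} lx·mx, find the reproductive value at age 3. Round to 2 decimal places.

2.87

lx·mx for x ≥ 3: 0.1176, 0.0228, 0 → sum = 0.1404
V_3 = 0.1404 / l_3 = 0.1404 / 0.049 = 2.865306… → 2.87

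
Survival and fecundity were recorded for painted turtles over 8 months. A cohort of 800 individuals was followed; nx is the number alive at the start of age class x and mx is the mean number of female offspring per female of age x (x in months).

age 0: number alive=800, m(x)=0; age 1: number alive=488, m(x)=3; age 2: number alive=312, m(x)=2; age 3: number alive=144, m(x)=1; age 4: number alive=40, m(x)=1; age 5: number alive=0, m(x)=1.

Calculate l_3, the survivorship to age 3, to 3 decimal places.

0.180

l_3 = n_3/n_0 = 144/800 = 0.18 → 0.180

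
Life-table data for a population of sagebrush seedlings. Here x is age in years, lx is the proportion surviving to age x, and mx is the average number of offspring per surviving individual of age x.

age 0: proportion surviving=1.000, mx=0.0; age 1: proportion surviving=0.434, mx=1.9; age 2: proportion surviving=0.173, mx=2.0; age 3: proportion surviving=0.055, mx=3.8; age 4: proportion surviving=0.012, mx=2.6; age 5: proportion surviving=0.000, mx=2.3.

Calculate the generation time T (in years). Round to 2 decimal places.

1.61

lx·mx: 0, 0.8246, 0.346, 0.209, 0.0312, 0 → R0 = 1.4108
x·lx·mx: 0, 0.8246, 0.692, 0.627, 0.1248, 0 → Σ = 2.2684
T = 2.2684 / 1.4108 = 1.607882… → 1.61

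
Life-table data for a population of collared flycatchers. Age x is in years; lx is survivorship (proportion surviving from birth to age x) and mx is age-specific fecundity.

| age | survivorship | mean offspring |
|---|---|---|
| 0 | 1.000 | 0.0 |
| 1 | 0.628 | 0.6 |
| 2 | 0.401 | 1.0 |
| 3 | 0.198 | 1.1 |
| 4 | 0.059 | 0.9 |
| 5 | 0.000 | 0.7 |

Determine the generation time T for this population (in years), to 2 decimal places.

lx·mx: 0, 0.3768, 0.401, 0.2178, 0.0531, 0 → R0 = 1.0487
x·lx·mx: 0, 0.3768, 0.802, 0.6534, 0.2124, 0 → Σ = 2.0446
T = 2.0446 / 1.0487 = 1.949652… → 1.95

1.95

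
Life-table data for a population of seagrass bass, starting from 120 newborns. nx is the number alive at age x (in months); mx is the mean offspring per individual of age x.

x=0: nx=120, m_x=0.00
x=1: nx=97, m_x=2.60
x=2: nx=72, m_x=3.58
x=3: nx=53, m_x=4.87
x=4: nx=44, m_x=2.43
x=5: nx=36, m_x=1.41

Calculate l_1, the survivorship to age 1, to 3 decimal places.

l_1 = n_1/n_0 = 97/120 = 0.808333… → 0.808

0.808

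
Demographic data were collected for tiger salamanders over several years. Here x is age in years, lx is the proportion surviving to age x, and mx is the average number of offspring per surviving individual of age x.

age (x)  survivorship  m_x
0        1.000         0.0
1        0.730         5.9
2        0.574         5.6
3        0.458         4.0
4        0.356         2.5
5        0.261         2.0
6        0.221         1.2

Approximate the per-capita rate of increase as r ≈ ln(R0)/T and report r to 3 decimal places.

1.104

R0 = Σ lx·mx = 0 + 4.307 + 3.2144 + 1.832 + 0.89 + 0.522 + 0.2652 = 11.0306
Σ x·lx·mx = 23.993; T = 23.993/11.0306 = 2.17513…
r ≈ ln(R0)/T = ln(11.0306)/2.17513… = 1.10369… → 1.104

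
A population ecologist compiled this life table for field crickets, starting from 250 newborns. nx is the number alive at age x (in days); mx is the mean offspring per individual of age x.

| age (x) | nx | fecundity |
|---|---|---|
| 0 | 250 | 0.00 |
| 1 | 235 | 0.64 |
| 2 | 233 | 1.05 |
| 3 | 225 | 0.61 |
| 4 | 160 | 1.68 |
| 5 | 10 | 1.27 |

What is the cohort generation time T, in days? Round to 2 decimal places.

lx = nx/n0 = nx/250: 1, 0.94, 0.932, 0.9, 0.64, 0.04
lx·mx: 0, 0.6016, 0.9786, 0.549, 1.0752, 0.0508 → R0 = 3.2552
x·lx·mx: 0, 0.6016, 1.9572, 1.647, 4.3008, 0.254 → Σ = 8.7606
T = 8.7606 / 3.2552 = 2.691263… → 2.69

2.69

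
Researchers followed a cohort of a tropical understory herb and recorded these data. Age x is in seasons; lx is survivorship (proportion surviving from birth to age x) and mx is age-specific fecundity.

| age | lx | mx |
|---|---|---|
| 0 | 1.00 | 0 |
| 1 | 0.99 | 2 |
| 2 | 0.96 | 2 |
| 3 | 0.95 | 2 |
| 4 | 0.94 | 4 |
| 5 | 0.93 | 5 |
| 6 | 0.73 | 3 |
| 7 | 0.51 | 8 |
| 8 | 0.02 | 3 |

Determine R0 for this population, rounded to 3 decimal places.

lx·mx by age: 0, 1.98, 1.92, 1.9, 3.76, 4.65, 2.19, 4.08, 0.06
R0 = Σ lx·mx = 20.54 → 20.540

20.540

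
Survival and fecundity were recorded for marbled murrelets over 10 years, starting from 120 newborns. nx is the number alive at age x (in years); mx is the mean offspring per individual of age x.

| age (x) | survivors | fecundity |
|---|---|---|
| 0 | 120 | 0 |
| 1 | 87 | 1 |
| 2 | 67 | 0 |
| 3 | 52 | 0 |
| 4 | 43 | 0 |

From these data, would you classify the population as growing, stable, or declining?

lx = nx/n0 = nx/120: 1, 0.725, 0.55833…, 0.43333…, 0.35833…
R0 = Σ lx·mx = 0 + 0.725 + 0 + 0 + 0 = 0.725…
R0 < 1, so the population is declining.

declining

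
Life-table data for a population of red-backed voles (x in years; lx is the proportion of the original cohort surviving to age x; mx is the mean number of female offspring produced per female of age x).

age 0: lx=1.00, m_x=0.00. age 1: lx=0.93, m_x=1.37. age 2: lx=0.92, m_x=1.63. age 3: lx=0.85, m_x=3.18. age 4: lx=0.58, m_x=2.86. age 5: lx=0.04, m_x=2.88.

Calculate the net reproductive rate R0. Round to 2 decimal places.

lx·mx by age: 0, 1.2741, 1.4996, 2.703, 1.6588, 0.1152
R0 = Σ lx·mx = 7.2507 → 7.25

7.25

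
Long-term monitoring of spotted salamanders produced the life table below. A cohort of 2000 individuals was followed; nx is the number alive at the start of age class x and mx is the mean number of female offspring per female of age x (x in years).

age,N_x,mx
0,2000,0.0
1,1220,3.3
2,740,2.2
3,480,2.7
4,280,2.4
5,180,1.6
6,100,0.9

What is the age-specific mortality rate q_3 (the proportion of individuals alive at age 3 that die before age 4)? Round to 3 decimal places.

0.417

lx = nx/n0 = nx/2000: 1, 0.61, 0.37, 0.24, 0.14, 0.09, 0.05
q_3 = (l_3 − l_4) / l_3 = (0.24 − 0.14) / 0.24
     = 0.1 / 0.24 = 0.416667… → 0.417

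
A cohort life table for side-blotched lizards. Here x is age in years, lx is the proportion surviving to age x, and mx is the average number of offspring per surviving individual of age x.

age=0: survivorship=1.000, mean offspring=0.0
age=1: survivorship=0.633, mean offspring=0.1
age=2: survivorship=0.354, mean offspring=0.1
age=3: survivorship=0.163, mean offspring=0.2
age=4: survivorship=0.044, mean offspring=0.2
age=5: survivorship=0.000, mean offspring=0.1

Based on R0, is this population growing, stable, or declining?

R0 = Σ lx·mx = 0 + 0.0633 + 0.0354 + 0.0326 + 0.0088 + 0 = 0.1401
R0 < 1, so the population is declining.

declining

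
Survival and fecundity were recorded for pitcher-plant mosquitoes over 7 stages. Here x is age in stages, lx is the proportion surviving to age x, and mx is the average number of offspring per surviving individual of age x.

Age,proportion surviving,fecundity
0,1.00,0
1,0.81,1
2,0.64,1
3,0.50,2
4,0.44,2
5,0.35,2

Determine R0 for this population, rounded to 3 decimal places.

4.030

lx·mx by age: 0, 0.81, 0.64, 1, 0.88, 0.7
R0 = Σ lx·mx = 4.03 → 4.030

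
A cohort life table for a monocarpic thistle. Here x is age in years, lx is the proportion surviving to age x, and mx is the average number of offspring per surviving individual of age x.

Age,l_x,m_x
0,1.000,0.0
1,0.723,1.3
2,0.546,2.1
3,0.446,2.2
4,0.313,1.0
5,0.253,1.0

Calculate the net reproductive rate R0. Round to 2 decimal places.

lx·mx by age: 0, 0.9399, 1.1466, 0.9812, 0.313, 0.253
R0 = Σ lx·mx = 3.6337 → 3.63

3.63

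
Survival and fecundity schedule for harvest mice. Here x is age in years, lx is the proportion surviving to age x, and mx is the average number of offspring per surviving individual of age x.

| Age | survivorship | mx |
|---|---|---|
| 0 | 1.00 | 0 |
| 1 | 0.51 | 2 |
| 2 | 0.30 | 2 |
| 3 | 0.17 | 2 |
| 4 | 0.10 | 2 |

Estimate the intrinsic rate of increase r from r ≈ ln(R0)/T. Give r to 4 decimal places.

R0 = Σ lx·mx = 0 + 1.02 + 0.6 + 0.34 + 0.2 = 2.16
Σ x·lx·mx = 4.04; T = 4.04/2.16 = 1.87037…
r ≈ ln(R0)/T = ln(2.16)/1.87037… = 0.411741… → 0.4117

0.4117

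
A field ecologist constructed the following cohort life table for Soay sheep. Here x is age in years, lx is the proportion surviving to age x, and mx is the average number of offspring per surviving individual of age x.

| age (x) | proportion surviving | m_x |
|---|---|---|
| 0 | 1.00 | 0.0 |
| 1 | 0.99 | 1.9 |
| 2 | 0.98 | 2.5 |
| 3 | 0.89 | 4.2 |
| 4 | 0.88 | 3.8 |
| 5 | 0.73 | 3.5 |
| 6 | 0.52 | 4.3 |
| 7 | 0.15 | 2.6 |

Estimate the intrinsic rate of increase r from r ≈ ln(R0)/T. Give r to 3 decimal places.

R0 = Σ lx·mx = 0 + 1.881 + 2.45 + 3.738 + 3.344 + 2.555 + 2.236 + 0.39 = 16.594
Σ x·lx·mx = 60.292; T = 60.292/16.594 = 3.63336…
r ≈ ln(R0)/T = ln(16.594)/3.63336… = 0.77312… → 0.773

0.773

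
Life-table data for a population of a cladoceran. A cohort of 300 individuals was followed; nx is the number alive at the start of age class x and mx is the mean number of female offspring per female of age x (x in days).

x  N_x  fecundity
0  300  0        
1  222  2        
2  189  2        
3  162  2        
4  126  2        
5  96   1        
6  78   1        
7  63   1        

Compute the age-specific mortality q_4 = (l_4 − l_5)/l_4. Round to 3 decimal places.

lx = nx/n0 = nx/300: 1, 0.74, 0.63, 0.54, 0.42, 0.32, 0.26, 0.21
q_4 = (l_4 − l_5) / l_4 = (0.42 − 0.32) / 0.42
     = 0.1 / 0.42 = 0.238095… → 0.238

0.238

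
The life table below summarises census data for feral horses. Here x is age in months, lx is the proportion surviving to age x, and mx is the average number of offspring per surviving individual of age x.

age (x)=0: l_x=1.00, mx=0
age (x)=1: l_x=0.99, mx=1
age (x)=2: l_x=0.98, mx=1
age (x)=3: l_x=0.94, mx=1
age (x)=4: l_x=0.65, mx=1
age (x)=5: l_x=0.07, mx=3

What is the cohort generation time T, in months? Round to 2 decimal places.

lx·mx: 0, 0.99, 0.98, 0.94, 0.65, 0.21 → R0 = 3.77
x·lx·mx: 0, 0.99, 1.96, 2.82, 2.6, 1.05 → Σ = 9.42
T = 9.42 / 3.77 = 2.498674… → 2.50

2.50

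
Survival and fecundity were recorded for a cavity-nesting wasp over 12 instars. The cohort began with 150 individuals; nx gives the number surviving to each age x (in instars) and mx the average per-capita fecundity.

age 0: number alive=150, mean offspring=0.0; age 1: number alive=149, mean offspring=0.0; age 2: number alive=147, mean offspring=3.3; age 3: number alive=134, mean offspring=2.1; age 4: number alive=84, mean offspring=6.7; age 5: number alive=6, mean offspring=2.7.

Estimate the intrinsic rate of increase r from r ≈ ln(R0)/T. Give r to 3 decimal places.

0.712

lx = nx/n0 = nx/150: 1, 0.99333…, 0.98, 0.89333…, 0.56, 0.04
R0 = Σ lx·mx = 0 + 0 + 3.234 + 1.876… + 3.752 + 0.108 = 8.97…
Σ x·lx·mx = 27.644…; T = 27.644…/8.97… = 3.08183…
r ≈ ln(R0)/T = ln(8.97…)/3.08183… = 0.71188… → 0.712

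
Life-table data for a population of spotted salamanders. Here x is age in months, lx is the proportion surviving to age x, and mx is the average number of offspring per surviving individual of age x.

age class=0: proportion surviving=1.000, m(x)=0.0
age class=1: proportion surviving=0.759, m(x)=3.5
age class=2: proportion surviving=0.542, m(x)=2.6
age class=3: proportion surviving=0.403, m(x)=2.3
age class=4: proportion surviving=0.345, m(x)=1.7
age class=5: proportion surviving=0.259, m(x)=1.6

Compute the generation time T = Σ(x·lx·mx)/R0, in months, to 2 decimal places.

2.11

lx·mx: 0, 2.6565, 1.4092, 0.9269, 0.5865, 0.4144 → R0 = 5.9935
x·lx·mx: 0, 2.6565, 2.8184, 2.7807, 2.346, 2.072 → Σ = 12.6736
T = 12.6736 / 5.9935 = 2.114557… → 2.11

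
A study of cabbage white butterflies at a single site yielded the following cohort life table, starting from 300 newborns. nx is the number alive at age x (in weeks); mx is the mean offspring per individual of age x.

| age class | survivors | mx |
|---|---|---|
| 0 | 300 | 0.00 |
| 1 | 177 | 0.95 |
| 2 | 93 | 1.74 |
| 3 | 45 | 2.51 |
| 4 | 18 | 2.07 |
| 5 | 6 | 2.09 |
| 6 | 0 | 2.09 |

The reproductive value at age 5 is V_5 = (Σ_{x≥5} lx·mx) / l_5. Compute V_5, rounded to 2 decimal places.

lx = nx/n0 = nx/300: 1, 0.59, 0.31, 0.15, 0.06, 0.02, 0
lx·mx for x ≥ 5: 0.0418, 0 → sum = 0.0418
V_5 = 0.0418 / l_5 = 0.0418 / 0.02 = 2.09 → 2.09

2.09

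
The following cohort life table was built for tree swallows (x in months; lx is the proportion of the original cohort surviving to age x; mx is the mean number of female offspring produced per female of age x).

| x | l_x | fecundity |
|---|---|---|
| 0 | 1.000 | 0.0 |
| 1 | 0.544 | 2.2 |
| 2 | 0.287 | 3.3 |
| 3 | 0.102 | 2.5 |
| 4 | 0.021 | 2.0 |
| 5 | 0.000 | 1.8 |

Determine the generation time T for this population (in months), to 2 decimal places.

lx·mx: 0, 1.1968, 0.9471, 0.255, 0.042, 0 → R0 = 2.4409
x·lx·mx: 0, 1.1968, 1.8942, 0.765, 0.168, 0 → Σ = 4.024
T = 4.024 / 2.4409 = 1.648572… → 1.65

1.65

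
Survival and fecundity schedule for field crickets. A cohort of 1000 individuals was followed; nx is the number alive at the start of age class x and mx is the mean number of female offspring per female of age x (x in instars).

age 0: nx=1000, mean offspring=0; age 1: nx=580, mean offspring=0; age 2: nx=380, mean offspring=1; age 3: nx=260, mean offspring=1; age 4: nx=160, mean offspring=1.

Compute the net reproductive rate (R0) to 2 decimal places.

lx = nx/n0 = nx/1000: 1, 0.58, 0.38, 0.26, 0.16
lx·mx by age: 0, 0, 0.38, 0.26, 0.16
R0 = Σ lx·mx = 0.8 → 0.80

0.80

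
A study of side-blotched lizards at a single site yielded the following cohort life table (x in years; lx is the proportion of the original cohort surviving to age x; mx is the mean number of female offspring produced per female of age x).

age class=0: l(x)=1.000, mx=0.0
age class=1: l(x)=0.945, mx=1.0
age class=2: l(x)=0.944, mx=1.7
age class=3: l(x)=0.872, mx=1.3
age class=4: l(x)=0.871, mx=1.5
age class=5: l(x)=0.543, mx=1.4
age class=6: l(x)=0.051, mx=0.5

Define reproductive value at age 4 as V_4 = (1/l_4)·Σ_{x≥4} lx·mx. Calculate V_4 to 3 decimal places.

lx·mx for x ≥ 4: 1.3065, 0.7602, 0.0255 → sum = 2.0922
V_4 = 2.0922 / l_4 = 2.0922 / 0.871 = 2.402067… → 2.402

2.402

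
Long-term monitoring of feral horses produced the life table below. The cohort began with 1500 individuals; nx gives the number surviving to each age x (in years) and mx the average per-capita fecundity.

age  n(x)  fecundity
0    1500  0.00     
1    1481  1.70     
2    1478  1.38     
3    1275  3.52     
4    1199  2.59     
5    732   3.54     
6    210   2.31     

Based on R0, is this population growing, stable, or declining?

lx = nx/n0 = nx/1500: 1, 0.98733…, 0.98533…, 0.85, 0.79933…, 0.488, 0.14
R0 = Σ lx·mx = 0 + 1.678467… + 1.35976… + 2.992 + 2.070273… + 1.72752 + 0.3234 = 10.15142…
R0 > 1, so the population is growing.

growing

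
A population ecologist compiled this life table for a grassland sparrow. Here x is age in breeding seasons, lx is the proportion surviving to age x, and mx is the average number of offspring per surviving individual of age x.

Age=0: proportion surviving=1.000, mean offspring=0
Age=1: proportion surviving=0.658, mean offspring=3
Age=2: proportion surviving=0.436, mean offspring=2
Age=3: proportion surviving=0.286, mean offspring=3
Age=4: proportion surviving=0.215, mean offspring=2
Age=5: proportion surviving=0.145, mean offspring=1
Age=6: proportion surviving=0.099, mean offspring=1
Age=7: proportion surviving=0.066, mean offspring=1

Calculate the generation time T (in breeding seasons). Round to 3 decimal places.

2.204

lx·mx: 0, 1.974, 0.872, 0.858, 0.43, 0.145, 0.099, 0.066 → R0 = 4.444
x·lx·mx: 0, 1.974, 1.744, 2.574, 1.72, 0.725, 0.594, 0.462 → Σ = 9.793
T = 9.793 / 4.444 = 2.203645… → 2.204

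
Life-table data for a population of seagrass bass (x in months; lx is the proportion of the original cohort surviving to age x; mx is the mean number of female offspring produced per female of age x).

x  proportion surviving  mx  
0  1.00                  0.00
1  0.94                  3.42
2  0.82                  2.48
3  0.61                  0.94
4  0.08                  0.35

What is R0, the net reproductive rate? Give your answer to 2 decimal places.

lx·mx by age: 0, 3.2148, 2.0336, 0.5734, 0.028
R0 = Σ lx·mx = 5.8498 → 5.85

5.85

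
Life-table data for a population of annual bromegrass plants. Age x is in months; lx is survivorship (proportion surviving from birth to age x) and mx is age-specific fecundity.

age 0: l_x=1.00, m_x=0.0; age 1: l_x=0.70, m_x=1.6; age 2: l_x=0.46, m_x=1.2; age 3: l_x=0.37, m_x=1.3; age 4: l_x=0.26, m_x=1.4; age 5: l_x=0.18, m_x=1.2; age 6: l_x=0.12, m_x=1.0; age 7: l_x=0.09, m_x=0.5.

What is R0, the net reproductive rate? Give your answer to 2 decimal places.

2.90

lx·mx by age: 0, 1.12, 0.552, 0.481, 0.364, 0.216, 0.12, 0.045
R0 = Σ lx·mx = 2.898 → 2.90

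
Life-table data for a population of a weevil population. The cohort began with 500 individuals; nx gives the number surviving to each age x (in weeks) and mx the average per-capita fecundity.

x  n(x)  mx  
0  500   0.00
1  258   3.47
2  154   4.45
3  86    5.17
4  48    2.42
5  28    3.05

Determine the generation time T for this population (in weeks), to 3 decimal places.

lx = nx/n0 = nx/500: 1, 0.516, 0.308, 0.172, 0.096, 0.056
lx·mx: 0, 1.79052, 1.3706, 0.88924, 0.23232, 0.1708 → R0 = 4.45348
x·lx·mx: 0, 1.79052, 2.7412, 2.66772, 0.92928, 0.854 → Σ = 8.98272
T = 8.98272 / 4.45348 = 2.017011… → 2.017

2.017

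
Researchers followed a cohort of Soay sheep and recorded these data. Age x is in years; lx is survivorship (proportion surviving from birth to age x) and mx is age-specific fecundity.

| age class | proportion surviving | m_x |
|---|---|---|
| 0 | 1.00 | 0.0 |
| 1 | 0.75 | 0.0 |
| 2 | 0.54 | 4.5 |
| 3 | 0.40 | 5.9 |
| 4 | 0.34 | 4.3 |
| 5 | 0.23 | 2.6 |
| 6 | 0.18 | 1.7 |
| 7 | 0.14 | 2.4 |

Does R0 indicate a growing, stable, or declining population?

growing

R0 = Σ lx·mx = 0 + 0 + 2.43 + 2.36 + 1.462 + 0.598 + 0.306 + 0.336 = 7.492
R0 > 1, so the population is growing.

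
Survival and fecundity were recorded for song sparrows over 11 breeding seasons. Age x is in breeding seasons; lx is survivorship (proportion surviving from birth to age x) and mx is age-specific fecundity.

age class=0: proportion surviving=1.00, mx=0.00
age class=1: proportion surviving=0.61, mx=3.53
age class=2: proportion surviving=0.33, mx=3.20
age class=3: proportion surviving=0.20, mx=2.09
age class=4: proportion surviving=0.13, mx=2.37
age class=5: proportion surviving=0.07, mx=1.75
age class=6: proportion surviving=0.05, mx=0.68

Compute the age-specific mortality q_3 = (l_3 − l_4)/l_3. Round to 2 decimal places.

q_3 = (l_3 − l_4) / l_3 = (0.2 − 0.13) / 0.2
     = 0.07 / 0.2 = 0.35 → 0.35

0.35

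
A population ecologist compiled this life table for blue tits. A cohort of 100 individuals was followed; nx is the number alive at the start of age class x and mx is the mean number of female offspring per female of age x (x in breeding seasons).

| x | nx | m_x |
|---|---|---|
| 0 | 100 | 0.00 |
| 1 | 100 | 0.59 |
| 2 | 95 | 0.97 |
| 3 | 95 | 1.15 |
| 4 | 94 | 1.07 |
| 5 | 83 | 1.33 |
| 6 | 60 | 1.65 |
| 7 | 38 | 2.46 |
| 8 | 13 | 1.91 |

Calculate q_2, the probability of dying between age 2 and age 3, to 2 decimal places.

0.00

lx = nx/n0 = nx/100: 1, 1, 0.95, 0.95, 0.94, 0.83, 0.6, 0.38, 0.13
q_2 = (l_2 − l_3) / l_2 = (0.95 − 0.95) / 0.95
     = 0 / 0.95 = 0 → 0.00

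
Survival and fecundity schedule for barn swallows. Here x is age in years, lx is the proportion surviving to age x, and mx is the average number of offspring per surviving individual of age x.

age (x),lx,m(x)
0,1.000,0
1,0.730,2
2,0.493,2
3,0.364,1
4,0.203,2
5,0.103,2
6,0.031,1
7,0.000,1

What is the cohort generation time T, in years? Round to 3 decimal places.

lx·mx: 0, 1.46, 0.986, 0.364, 0.406, 0.206, 0.031, 0 → R0 = 3.453
x·lx·mx: 0, 1.46, 1.972, 1.092, 1.624, 1.03, 0.186, 0 → Σ = 7.364
T = 7.364 / 3.453 = 2.132638… → 2.133

2.133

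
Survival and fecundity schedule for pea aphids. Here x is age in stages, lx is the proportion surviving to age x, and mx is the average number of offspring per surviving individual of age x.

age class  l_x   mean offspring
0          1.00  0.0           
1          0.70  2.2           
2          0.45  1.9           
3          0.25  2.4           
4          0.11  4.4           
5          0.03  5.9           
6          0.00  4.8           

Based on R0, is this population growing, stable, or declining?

growing

R0 = Σ lx·mx = 0 + 1.54 + 0.855 + 0.6 + 0.484 + 0.177 + 0 = 3.656
R0 > 1, so the population is growing.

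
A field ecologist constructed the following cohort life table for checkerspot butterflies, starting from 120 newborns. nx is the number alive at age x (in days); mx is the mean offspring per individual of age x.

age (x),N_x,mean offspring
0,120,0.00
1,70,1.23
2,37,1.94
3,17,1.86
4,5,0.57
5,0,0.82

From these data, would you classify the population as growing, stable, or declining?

growing

lx = nx/n0 = nx/120: 1, 0.58333…, 0.30833…, 0.14167…, 0.04167…, 0
R0 = Σ lx·mx = 0 + 0.7175… + 0.598167… + 0.2635… + 0.02375… + 0 = 1.602917…
R0 > 1, so the population is growing.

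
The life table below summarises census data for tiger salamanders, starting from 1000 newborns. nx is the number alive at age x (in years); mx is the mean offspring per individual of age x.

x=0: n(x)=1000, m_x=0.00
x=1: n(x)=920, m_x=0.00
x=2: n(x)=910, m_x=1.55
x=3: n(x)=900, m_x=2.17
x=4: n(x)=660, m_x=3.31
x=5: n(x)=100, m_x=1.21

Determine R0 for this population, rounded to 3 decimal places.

5.669

lx = nx/n0 = nx/1000: 1, 0.92, 0.91, 0.9, 0.66, 0.1
lx·mx by age: 0, 0, 1.4105, 1.953, 2.1846, 0.121
R0 = Σ lx·mx = 5.6691 → 5.669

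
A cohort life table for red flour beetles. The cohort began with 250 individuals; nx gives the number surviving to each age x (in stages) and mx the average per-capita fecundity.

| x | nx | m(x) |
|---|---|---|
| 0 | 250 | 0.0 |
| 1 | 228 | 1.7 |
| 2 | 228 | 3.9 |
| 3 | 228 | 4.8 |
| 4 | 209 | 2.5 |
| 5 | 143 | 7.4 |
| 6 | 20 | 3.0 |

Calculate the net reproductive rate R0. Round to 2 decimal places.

lx = nx/n0 = nx/250: 1, 0.912, 0.912, 0.912, 0.836, 0.572, 0.08
lx·mx by age: 0, 1.5504, 3.5568, 4.3776, 2.09, 4.2328, 0.24
R0 = Σ lx·mx = 16.0476 → 16.05

16.05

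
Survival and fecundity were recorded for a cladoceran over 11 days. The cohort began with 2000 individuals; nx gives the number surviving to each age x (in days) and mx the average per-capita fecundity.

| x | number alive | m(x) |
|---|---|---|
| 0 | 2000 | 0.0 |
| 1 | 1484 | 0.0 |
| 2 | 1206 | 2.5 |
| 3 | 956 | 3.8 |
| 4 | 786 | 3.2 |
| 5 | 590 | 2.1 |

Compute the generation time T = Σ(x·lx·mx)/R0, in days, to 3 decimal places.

lx = nx/n0 = nx/2000: 1, 0.742, 0.603, 0.478, 0.393, 0.295
lx·mx: 0, 0, 1.5075, 1.8164, 1.2576, 0.6195 → R0 = 5.201
x·lx·mx: 0, 0, 3.015, 5.4492, 5.0304, 3.0975 → Σ = 16.5921
T = 16.5921 / 5.201 = 3.190175… → 3.190

3.190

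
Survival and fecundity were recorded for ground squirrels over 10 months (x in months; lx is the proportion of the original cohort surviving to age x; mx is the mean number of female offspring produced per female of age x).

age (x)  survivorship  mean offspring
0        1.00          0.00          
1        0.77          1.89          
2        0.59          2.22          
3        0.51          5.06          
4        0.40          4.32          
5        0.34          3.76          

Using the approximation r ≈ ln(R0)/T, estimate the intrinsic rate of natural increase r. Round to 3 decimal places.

0.706

R0 = Σ lx·mx = 0 + 1.4553 + 1.3098 + 2.5806 + 1.728 + 1.2784 = 8.3521
Σ x·lx·mx = 25.1207; T = 25.1207/8.3521 = 3.00771…
r ≈ ln(R0)/T = ln(8.3521)/3.00771… = 0.70569… → 0.706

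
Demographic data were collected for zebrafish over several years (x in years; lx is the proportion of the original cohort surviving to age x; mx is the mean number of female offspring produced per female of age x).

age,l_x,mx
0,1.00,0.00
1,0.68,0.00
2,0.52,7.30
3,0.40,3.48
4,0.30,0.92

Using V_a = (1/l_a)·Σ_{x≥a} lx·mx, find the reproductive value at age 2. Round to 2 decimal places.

lx·mx for x ≥ 2: 3.796, 1.392, 0.276 → sum = 5.464
V_2 = 5.464 / l_2 = 5.464 / 0.52 = 10.507692… → 10.51

10.51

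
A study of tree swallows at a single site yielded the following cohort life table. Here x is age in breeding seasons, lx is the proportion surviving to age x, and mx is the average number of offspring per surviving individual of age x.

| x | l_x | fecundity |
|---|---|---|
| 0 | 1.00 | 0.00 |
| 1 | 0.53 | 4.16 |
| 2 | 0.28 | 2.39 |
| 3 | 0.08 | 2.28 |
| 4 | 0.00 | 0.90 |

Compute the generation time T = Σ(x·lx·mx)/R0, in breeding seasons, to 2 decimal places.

1.34

lx·mx: 0, 2.2048, 0.6692, 0.1824, 0 → R0 = 3.0564
x·lx·mx: 0, 2.2048, 1.3384, 0.5472, 0 → Σ = 4.0904
T = 4.0904 / 3.0564 = 1.338307… → 1.34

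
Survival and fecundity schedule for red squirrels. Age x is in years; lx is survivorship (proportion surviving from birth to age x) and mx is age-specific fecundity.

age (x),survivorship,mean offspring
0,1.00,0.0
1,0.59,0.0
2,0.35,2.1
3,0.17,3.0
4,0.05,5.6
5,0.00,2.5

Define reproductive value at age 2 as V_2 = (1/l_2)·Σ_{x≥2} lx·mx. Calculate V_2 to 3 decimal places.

lx·mx for x ≥ 2: 0.735, 0.51, 0.28, 0 → sum = 1.525
V_2 = 1.525 / l_2 = 1.525 / 0.35 = 4.357143… → 4.357

4.357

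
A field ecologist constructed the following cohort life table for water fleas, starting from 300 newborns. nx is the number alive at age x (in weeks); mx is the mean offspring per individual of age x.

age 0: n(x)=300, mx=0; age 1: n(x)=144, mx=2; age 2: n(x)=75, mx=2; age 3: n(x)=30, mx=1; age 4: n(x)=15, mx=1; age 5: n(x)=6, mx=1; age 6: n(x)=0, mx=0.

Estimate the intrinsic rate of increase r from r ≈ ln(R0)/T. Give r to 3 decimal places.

0.311

lx = nx/n0 = nx/300: 1, 0.48, 0.25, 0.1, 0.05, 0.02, 0
R0 = Σ lx·mx = 0 + 0.96 + 0.5 + 0.1 + 0.05 + 0.02 + 0 = 1.63
Σ x·lx·mx = 2.56; T = 2.56/1.63 = 1.57055…
r ≈ ln(R0)/T = ln(1.63)/1.57055… = 0.31109… → 0.311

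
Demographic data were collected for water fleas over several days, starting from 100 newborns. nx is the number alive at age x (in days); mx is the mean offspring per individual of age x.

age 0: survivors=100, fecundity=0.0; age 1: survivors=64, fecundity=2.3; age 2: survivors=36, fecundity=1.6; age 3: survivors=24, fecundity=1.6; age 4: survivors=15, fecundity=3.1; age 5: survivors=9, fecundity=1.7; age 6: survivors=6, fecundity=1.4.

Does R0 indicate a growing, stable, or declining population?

growing

lx = nx/n0 = nx/100: 1, 0.64, 0.36, 0.24, 0.15, 0.09, 0.06
R0 = Σ lx·mx = 0 + 1.472 + 0.576 + 0.384 + 0.465 + 0.153 + 0.084 = 3.134
R0 > 1, so the population is growing.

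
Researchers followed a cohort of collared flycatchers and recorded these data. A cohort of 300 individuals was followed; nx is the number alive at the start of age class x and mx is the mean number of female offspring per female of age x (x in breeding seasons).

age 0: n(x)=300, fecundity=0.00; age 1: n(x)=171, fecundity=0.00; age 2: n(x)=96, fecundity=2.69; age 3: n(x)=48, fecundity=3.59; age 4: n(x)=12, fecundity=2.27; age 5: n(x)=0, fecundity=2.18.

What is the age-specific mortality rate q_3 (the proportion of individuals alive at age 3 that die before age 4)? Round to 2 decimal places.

lx = nx/n0 = nx/300: 1, 0.57, 0.32, 0.16, 0.04, 0
q_3 = (l_3 − l_4) / l_3 = (0.16 − 0.04) / 0.16
     = 0.12 / 0.16 = 0.75 → 0.75

0.75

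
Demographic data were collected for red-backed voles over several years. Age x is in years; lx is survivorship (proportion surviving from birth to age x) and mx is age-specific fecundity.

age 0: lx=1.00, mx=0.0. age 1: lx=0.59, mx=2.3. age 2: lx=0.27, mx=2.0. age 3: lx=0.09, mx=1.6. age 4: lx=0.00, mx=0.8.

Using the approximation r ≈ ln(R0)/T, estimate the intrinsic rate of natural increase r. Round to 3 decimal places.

R0 = Σ lx·mx = 0 + 1.357 + 0.54 + 0.144 + 0 = 2.041
Σ x·lx·mx = 2.869; T = 2.869/2.041 = 1.40568…
r ≈ ln(R0)/T = ln(2.041)/1.40568… = 0.50754… → 0.508

0.508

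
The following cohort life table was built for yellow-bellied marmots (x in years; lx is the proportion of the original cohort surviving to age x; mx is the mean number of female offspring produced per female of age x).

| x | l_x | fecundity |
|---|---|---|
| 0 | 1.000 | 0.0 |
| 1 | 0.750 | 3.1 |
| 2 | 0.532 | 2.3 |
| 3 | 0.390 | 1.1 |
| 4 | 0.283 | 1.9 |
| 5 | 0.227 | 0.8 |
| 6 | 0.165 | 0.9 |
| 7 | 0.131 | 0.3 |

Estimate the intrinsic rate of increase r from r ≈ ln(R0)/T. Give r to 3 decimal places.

R0 = Σ lx·mx = 0 + 2.325 + 1.2236 + 0.429 + 0.5377 + 0.1816 + 0.1485 + 0.0393 = 4.8847
Σ x·lx·mx = 10.2841; T = 10.2841/4.8847 = 2.10537…
r ≈ ln(R0)/T = ln(4.8847)/2.10537… = 0.75336… → 0.753

0.753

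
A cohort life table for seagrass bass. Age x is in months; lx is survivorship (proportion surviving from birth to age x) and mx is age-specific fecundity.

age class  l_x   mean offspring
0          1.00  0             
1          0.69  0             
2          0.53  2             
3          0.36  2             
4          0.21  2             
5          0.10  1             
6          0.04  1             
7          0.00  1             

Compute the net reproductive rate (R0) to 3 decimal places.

lx·mx by age: 0, 0, 1.06, 0.72, 0.42, 0.1, 0.04, 0
R0 = Σ lx·mx = 2.34 → 2.340

2.340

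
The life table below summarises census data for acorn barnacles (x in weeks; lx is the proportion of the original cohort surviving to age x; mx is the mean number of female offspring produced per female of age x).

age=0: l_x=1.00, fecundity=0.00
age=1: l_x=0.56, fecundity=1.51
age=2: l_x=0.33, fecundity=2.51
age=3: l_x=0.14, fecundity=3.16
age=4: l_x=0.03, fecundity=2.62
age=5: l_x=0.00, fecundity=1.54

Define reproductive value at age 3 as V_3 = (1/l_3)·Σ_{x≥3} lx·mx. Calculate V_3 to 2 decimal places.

3.72

lx·mx for x ≥ 3: 0.4424, 0.0786, 0 → sum = 0.521
V_3 = 0.521 / l_3 = 0.521 / 0.14 = 3.721429… → 3.72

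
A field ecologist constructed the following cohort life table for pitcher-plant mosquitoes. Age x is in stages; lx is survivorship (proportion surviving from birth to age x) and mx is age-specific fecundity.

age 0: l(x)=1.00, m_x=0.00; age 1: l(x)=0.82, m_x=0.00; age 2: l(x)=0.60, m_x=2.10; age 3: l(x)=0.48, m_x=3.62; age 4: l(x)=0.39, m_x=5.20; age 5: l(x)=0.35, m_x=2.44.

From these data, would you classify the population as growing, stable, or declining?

R0 = Σ lx·mx = 0 + 0 + 1.26 + 1.7376 + 2.028 + 0.854 = 5.8796
R0 > 1, so the population is growing.

growing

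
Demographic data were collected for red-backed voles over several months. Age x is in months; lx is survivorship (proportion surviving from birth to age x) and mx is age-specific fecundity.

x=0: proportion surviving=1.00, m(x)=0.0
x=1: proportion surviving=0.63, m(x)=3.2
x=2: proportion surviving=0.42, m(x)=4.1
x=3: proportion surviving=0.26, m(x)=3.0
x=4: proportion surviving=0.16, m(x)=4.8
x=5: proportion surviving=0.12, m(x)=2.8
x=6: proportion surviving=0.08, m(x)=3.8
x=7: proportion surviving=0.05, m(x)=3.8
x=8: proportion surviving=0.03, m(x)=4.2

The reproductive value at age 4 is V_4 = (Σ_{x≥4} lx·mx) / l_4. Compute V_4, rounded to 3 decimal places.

10.775

lx·mx for x ≥ 4: 0.768, 0.336, 0.304, 0.19, 0.126 → sum = 1.724
V_4 = 1.724 / l_4 = 1.724 / 0.16 = 10.775 → 10.775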